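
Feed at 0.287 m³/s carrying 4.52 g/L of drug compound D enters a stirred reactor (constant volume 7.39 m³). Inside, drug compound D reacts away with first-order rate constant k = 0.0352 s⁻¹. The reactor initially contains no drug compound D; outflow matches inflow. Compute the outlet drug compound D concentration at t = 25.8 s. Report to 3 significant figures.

V dC/dt = Q(C_in − C) − k V C.
dC/dt = (Q/V) C_in − (Q/V + k) C; effective rate a = Q/V + k = 0.038836 + 0.0352 = 0.074036 s⁻¹.
C_ss = Q C_in/(Q + kV) = 2.3710 g/L; C(t) = C_ss + (C₀ − C_ss) e^(−a t).
C(25.8) = 2.3710 + (-2.3710)·e^(−0.074036·25.8) = 2.3710 + (-2.3710)·0.14806 = 2.0199 g/L.

2.02 g/L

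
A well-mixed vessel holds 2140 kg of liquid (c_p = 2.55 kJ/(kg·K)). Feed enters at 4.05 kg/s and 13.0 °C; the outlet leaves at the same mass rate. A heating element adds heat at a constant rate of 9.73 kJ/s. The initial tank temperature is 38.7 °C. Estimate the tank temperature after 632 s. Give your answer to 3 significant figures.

21.4 °C

M c_p dT/dt = ṁ c_p (T_in − T) + Q̇.
Rearrange: dT/dt = (T_ss − T)/τ with τ = M/ṁ = 528.40 s and T_ss = T_in + Q̇/(ṁ c_p) = 13.942 °C.
Integrating: T(t) = T_ss + (T₀ − T_ss) e^(−t/τ).
T(632) = 13.942 + (24.758)·e^(−632/528.40) = 13.942 + (24.758)·0.30238 = 21.428 °C.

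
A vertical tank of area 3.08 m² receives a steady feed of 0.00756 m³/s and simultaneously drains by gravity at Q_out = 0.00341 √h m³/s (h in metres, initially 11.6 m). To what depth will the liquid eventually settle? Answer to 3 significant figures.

A dh/dt = Q_in − 0.00341 √h. Steady state requires inflow = outflow:
Q_in = 0.00341 √h_ss ⇒ √h_ss = 0.00756/0.00341 = 2.2170.
h_ss = 2.2170² = 4.9151 m. (Since h₀ = 11.6 m > h_ss, the level will fall toward this value.)

4.92 m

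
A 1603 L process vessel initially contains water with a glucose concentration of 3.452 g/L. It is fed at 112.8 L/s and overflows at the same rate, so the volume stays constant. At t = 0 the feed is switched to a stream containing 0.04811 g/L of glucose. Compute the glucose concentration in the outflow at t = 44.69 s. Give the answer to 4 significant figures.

0.1947 g/L

Species balance on the tank: V dC/dt = Q(C_in − C).
Rewrite as dC/dt + C/τ = C_in/τ, τ = V/Q = 14.2110 s.
C approaches C_in exponentially: C(t) = C_in + (C₀ − C_in) e^(−t/τ).
C(44.69) = 0.04811 + (3.452 − 0.04811)·e^(−44.69/14.2110) = 0.04811 + (3.40389)·0.0430778 = 0.194742 g/L.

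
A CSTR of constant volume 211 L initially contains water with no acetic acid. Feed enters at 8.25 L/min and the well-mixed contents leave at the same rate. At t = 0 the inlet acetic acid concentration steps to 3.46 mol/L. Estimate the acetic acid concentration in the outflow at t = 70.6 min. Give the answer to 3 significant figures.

Unsteady species balance (constant V, well mixed): V dC/dt = Q(C_in − C).
Rewrite as dC/dt + C/τ = C_in/τ, τ = V/Q = 25.576 min.
Solution: C(t) = C_in + (C₀ − C_in) e^(−t/τ).
C(70.6) = 3.46 + (0 − 3.46)·e^(−70.6/25.576) = 3.46 + (-3.4600)·0.063265 = 3.2411 mol/L.

3.24 mol/L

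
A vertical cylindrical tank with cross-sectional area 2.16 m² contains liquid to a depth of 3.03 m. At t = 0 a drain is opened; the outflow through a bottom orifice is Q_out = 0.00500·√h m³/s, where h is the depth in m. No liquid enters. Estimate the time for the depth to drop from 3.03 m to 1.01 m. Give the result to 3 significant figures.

636 s

Volume balance on the tank: A dh/dt = −0.00500 √h.
Separate and integrate: 2(√h − √h₀) = −(0.00500/A) t.
t = 2A(√h₀ − √h)/0.00500 = 2·2.16·(√3.03 − √1.01)/0.00500
  = 4.3200 × (1.7407 − 1.0050) / 0.00500 = 635.65 s.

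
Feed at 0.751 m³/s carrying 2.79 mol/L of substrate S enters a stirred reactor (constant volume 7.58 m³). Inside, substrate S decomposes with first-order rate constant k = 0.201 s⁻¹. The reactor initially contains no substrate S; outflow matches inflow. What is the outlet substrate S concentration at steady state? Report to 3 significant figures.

0.921 mol/L

V dC/dt = Q(C_in − C) − k V C.
At steady state: 0 = Q C_in − (Q + kV) C_ss, so C_ss = Q C_in/(Q + kV).
C_ss = 0.751·2.79/(0.751 + 0.201·7.58) = 2.0953/2.2746 = 0.92118 mol/L.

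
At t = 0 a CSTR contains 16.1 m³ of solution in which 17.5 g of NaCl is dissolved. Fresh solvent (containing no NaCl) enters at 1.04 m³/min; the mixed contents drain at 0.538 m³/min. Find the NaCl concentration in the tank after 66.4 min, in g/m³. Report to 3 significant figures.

0.106 g/m³

Total volume: dV/dt = Q_in − Q_out = 0.50200 m³/min, so V(t) = 16.1 + 0.50200 t and V(66.4) = 49.433 m³.
No NaCl enters, so dm/dt = −Q_out · (m/V).
dm/m = −Q_out dt/(V₀ + 0.50200 t); integrating gives ln(m/m₀) = −(Q_out/(Q_in−Q_out)) ln(V/V₀).
m = m₀ (V₀/V)^(Q_out/(Q_in−Q_out)) = 17.5 × (16.1/49.433)^(1.0717) = 5.2591 g.
C = m/V = 5.2591/49.433 = 0.10639 g/m³.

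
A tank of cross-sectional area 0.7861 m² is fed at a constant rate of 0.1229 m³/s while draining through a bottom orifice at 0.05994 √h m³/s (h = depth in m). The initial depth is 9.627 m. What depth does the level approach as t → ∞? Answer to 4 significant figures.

4.204 m

A dh/dt = Q_in − 0.05994 √h. Steady state requires inflow = outflow:
Q_in = 0.05994 √h_ss ⇒ √h_ss = 0.1229/0.05994 = 2.05038.
h_ss = 2.05038² = 4.20407 m. (Since h₀ = 9.627 m > h_ss, the level will fall toward this value.)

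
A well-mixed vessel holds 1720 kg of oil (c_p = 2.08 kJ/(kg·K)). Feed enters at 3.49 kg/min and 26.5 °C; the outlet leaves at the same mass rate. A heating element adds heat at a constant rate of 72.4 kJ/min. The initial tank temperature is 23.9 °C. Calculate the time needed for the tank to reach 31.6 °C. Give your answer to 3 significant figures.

467 min

M c_p dT/dt = ṁ c_p (T_in − T) + Q̇.
τ = M/ṁ = 492.84 min; T_ss = T_in + Q̇/(ṁ c_p) = 36.474 °C.
T(t) = T_ss + (T₀ − T_ss) e^(−t/τ). Set T = 31.6:
e^(−t/τ) = (31.6 − 36.474)/(23.9 − 36.474) = 0.38760
t = −492.84 · ln(0.38760) = 467.10 min.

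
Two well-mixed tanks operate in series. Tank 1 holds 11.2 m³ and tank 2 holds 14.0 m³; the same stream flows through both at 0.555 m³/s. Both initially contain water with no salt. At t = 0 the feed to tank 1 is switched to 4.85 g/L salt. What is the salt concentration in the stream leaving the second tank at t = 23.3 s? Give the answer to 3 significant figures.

1.34 g/L

Each tank obeys Vᵢ dCᵢ/dt = Q(Cᵢ₋₁ − Cᵢ), so τᵢ = Vᵢ/Q.
τ₁ = 11.2/0.555 = 20.180 s; τ₂ = 14.0/0.555 = 25.225 s.
Solving the cascade with C₁(0)=C₂(0)=0 gives C₂(t) = C_in[1 − (τ₁ e^(−t/τ₁) − τ₂ e^(−t/τ₂))/(τ₁ − τ₂)].
At t = 23.3: e^(−t/τ₁) = 0.31518, e^(−t/τ₂) = 0.39706.
C₂ = 4.85·[1 − (20.180·0.31518 − 25.225·0.39706)/(-5.0450)] = 4.85·0.27546 = 1.3360 g/L.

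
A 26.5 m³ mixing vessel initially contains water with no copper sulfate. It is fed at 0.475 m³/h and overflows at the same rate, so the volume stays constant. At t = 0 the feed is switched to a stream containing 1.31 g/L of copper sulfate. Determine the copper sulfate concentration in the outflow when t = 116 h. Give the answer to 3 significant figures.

Species balance on the tank: V dC/dt = Q(C_in − C).
Rewrite as dC/dt + C/τ = C_in/τ, τ = V/Q = 55.789 h.
This is linear first-order; C(t) = C_in + (C₀ − C_in) e^(−t/τ).
C(116) = 1.31 + (0 − 1.31)·e^(−116/55.789) = 1.31 + (-1.3100)·0.12502 = 1.1462 g/L.

1.15 g/L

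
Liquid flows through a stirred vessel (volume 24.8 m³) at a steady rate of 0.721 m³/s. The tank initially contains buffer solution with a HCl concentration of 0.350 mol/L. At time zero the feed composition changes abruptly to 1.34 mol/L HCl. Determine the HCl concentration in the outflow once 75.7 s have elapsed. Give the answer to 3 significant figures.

Unsteady species balance (constant V, well mixed): V dC/dt = Q(C_in − C).
Time constant τ = V/Q = 24.8/0.721 = 34.397 s.
C approaches C_in exponentially: C(t) = C_in + (C₀ − C_in) e^(−t/τ).
C(75.7) = 1.34 + (0.350 − 1.34)·e^(−75.7/34.397) = 1.34 + (-0.99000)·0.11072 = 1.2304 mol/L.

1.23 mol/L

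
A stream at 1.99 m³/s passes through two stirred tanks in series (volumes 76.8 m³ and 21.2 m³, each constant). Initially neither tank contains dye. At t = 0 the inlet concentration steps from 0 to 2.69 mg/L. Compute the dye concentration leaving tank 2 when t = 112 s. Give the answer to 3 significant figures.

Species balance on tank i: dCᵢ/dt = (Cᵢ₋₁ − Cᵢ)/τᵢ with τᵢ = Vᵢ/Q.
τ₁ = 76.8/1.99 = 38.593 s; τ₂ = 21.2/1.99 = 10.653 s.
Tank 1: C₁ = C_in(1 − e^(−t/τ₁)). Tank 2 (τ₁ ≠ τ₂): C₂ = C_in[1 − (τ₁ e^(−t/τ₁) − τ₂ e^(−t/τ₂))/(τ₁ − τ₂)].
At t = 112: e^(−t/τ₁) = 0.054909, e^(−t/τ₂) = 2.7175e-05.
C₂ = 2.69·[1 − (38.593·0.054909 − 10.653·2.7175e-05)/(27.940)] = 2.69·0.92417 = 2.4860 mg/L.

2.49 mg/L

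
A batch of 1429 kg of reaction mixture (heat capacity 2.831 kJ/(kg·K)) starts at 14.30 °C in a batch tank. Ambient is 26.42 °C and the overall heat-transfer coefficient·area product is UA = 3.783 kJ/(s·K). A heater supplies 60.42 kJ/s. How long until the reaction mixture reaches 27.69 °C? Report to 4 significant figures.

692.4 s

Energy balance: M c_p dT/dt = −UA(T − T_amb) + Q̇.
τ = M c_p/UA = 1069.39 s; T_ss = T_amb + Q̇/UA = 26.42 + 60.42/3.783 = 42.3915 °C.
T(t) = T_ss + (T₀ − T_ss)e^(−t/τ); set T = 27.69:
t = −τ ln[(T − T_ss)/(T₀ − T_ss)] = −1069.39 · ln(0.523343) = 692.450 s.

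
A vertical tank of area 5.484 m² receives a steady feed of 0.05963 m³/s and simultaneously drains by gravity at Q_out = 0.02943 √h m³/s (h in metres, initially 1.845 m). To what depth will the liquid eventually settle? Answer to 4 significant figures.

4.105 m

Level balance: A dh/dt = 0.05963 − 0.02943 √h. Setting dh/dt = 0:
Q_in = 0.02943 √h_ss ⇒ √h_ss = 0.05963/0.02943 = 2.02616.
h_ss = 2.02616² = 4.10534 m. (Since h₀ = 1.845 m < h_ss, the level will rise toward this value.)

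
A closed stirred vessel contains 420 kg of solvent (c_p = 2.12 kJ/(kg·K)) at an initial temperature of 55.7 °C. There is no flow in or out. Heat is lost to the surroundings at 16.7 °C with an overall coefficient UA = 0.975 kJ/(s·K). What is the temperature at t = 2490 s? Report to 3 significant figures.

19.3 °C

Lumped-capacitance energy balance: M c_p dT/dt = UA(T_amb − T).
dT/dt = (T_ss − T)/τ with T_ss = T_amb = 16.700 °C, τ = M c_p/UA = 420·2.12/0.975 = 913.23 s.
T approaches T_ss exponentially: T(t) = T_ss + (T₀ − T_ss) e^(−t/τ).
T(2490) = 16.700 + (39.000)·0.065442 = 19.252 °C.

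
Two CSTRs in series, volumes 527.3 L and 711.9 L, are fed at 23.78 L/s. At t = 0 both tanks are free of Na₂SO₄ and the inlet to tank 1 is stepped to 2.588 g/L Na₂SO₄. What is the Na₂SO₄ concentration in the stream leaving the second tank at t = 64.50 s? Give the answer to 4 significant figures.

Time constants: τᵢ = Vᵢ/Q for each well-mixed tank.
τ₁ = 527.3/23.78 = 22.1741 s; τ₂ = 711.9/23.78 = 29.9369 s.
Solving the cascade with C₁(0)=C₂(0)=0 gives C₂(t) = C_in[1 − (τ₁ e^(−t/τ₁) − τ₂ e^(−t/τ₂))/(τ₁ − τ₂)].
At t = 64.50: e^(−t/τ₁) = 0.0545412, e^(−t/τ₂) = 0.115958.
C₂ = 2.588·[1 − (22.1741·0.0545412 − 29.9369·0.115958)/(-7.76283)] = 2.588·0.708609 = 1.83388 g/L.

1.834 g/L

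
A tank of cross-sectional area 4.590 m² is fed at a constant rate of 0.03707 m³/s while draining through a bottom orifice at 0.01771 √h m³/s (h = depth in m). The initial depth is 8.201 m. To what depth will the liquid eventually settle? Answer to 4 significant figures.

4.381 m

A dh/dt = Q_in − 0.01771 √h. Steady state requires inflow = outflow:
Q_in = 0.01771 √h_ss ⇒ √h_ss = 0.03707/0.01771 = 2.09317.
h_ss = 2.09317² = 4.38135 m. (Since h₀ = 8.201 m > h_ss, the level will fall toward this value.)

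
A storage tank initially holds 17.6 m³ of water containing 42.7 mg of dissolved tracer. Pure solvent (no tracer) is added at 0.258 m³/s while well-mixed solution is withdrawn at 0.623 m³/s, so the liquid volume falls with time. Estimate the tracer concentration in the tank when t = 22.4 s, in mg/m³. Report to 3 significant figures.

Total volume: dV/dt = Q_in − Q_out = -0.36500 m³/s, so V(t) = 17.6 − 0.36500 t and V(22.4) = 9.4240 m³.
No tracer enters, so dm/dt = −Q_out · (m/V).
Separate: dm/m = −Q_out dt/V(t) ⇒ ln(m/m₀) = −(Q_out/(Q_in−Q_out)) ln(V/V₀).
m = m₀ (V₀/V)^(Q_out/(Q_in−Q_out)) = 42.7 × (17.6/9.4240)^(-1.7068) = 14.703 mg.
C = m/V = 14.703/9.4240 = 1.5601 mg/m³.

1.56 mg/m³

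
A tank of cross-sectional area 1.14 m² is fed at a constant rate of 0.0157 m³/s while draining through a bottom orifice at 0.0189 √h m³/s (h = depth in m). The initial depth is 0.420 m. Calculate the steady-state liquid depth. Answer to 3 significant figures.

0.690 m

Accumulation of liquid (constant cross-section A): A dh/dt = Q_in − 0.0189 √h. At steady state dh/dt = 0:
Q_in = 0.0189 √h_ss ⇒ √h_ss = 0.0157/0.0189 = 0.83069.
h_ss = 0.83069² = 0.69004 m. (Since h₀ = 0.420 m < h_ss, the level will rise toward this value.)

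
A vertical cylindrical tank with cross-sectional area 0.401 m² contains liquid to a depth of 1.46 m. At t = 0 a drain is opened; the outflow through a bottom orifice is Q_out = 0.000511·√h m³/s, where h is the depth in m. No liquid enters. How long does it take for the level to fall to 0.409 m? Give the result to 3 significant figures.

With no inflow, A dh/dt = −0.000511 √h.
This is separable: 2 d(√h)/dt = −0.000511/A, so √h = √h₀ − (0.000511/(2A)) t.
t = 2A(√h₀ − √h)/0.000511 = 2·0.401·(√1.46 − √0.409)/0.000511
  = 0.80200 × (1.2083 − 0.63953) / 0.000511 = 892.67 s.

893 s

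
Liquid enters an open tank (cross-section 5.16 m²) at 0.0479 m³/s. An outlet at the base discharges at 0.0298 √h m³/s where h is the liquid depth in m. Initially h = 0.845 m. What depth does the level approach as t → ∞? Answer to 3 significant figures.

2.58 m

A dh/dt = Q_in − 0.0298 √h. Steady state requires inflow = outflow:
Q_in = 0.0298 √h_ss ⇒ √h_ss = 0.0479/0.0298 = 1.6074.
h_ss = 1.6074² = 2.5837 m. (Since h₀ = 0.845 m < h_ss, the level will rise toward this value.)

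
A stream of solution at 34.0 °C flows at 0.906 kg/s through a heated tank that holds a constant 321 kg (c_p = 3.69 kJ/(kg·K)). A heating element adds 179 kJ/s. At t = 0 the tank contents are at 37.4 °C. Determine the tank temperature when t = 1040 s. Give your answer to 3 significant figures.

84.9 °C

M c_p dT/dt = ṁ c_p (T_in − T) + Q̇.
τ = M/ṁ = 354.30 s; T_ss = T_in + Q̇/(ṁ c_p) = 34.0 + 179/(0.906·3.69) = 87.542 °C.
Solution: T(t) = T_ss + (T₀ − T_ss) e^(−t/τ).
T(1040) = 87.542 + (-50.142)·e^(−1040/354.30) = 87.542 + (-50.142)·0.053113 = 84.879 °C.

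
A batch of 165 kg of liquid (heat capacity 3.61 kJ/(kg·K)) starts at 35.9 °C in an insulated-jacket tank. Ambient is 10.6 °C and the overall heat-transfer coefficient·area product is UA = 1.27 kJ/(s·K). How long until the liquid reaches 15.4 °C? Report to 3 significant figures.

M c_p dT/dt = −UA(T − T_amb).
τ = M c_p/UA = 469.02 s; T_ss = T_amb = 10.600 °C.
T(t) = T_ss + (T₀ − T_ss)e^(−t/τ); set T = 15.4:
t = −τ ln[(T − T_ss)/(T₀ − T_ss)] = −469.02 · ln(0.18972) = 779.59 s.

780 s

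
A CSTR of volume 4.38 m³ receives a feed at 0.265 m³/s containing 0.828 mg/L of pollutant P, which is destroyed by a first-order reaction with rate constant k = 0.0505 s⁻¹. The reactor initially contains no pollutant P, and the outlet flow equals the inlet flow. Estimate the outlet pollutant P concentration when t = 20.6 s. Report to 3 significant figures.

V dC/dt = Q(C_in − C) − k V C.
dC/dt = (Q/V) C_in − (Q/V + k) C; effective rate a = Q/V + k = 0.060502 + 0.0505 = 0.11100 s⁻¹.
C_ss = Q C_in/(Q + kV) = 0.45131 mg/L; C(t) = C_ss + (C₀ − C_ss) e^(−a t).
C(20.6) = 0.45131 + (-0.45131)·e^(−0.11100·20.6) = 0.45131 + (-0.45131)·0.10161 = 0.40545 mg/L.

0.405 mg/L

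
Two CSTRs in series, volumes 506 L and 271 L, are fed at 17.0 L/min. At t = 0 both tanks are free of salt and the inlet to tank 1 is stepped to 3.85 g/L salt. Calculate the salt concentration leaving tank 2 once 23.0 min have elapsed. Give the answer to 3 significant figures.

1.07 g/L

Each tank obeys Vᵢ dCᵢ/dt = Q(Cᵢ₋₁ − Cᵢ), so τᵢ = Vᵢ/Q.
τ₁ = 506/17.0 = 29.765 min; τ₂ = 271/17.0 = 15.941 min.
Solving the cascade with C₁(0)=C₂(0)=0 gives C₂(t) = C_in[1 − (τ₁ e^(−t/τ₁) − τ₂ e^(−t/τ₂))/(τ₁ − τ₂)].
At t = 23.0: e^(−t/τ₁) = 0.46175, e^(−t/τ₂) = 0.23626.
C₂ = 3.85·[1 − (29.765·0.46175 − 15.941·0.23626)/(13.824)] = 3.85·0.27822 = 1.0711 g/L.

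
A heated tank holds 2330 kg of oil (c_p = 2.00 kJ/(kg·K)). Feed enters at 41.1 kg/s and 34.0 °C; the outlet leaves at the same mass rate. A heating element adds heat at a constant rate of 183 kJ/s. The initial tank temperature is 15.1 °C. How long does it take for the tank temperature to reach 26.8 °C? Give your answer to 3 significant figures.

45.8 s

Energy balance: M c_p dT/dt = ṁ c_p (T_in − T) + 183.
τ = M/ṁ = 56.691 s; T_ss = T_in + Q̇/(ṁ c_p) = 36.226 °C.
T(t) = T_ss + (T₀ − T_ss) e^(−t/τ). Set T = 26.8:
e^(−t/τ) = (26.8 − 36.226)/(15.1 − 36.226) = 0.44619
t = −56.691 · ln(0.44619) = 45.751 s.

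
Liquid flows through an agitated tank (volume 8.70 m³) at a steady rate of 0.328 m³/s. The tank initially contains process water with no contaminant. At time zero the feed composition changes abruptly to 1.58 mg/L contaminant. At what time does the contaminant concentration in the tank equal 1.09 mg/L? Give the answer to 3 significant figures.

Species balance on the tank: V dC/dt = Q(C_in − C), so τ = V/Q = 26.524 s.
C(t) = C_in + (C₀ − C_in) e^(−t/τ). Set C = 1.09 and solve for t:
e^(−t/τ) = (C − C_in)/(C₀ − C_in) = (1.09 − 1.58)/(0 − 1.58) = 0.31013
t = −τ ln(…) = 26.524 × 1.1708 = 31.054 s.

31.1 s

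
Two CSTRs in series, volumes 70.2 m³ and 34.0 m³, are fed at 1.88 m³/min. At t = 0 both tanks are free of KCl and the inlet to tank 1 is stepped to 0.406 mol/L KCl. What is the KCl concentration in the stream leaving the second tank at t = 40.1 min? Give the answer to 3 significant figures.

Each tank obeys Vᵢ dCᵢ/dt = Q(Cᵢ₋₁ − Cᵢ), so τᵢ = Vᵢ/Q.
τ₁ = 70.2/1.88 = 37.340 min; τ₂ = 34.0/1.88 = 18.085 min.
Tank 1: C₁ = C_in(1 − e^(−t/τ₁)). Tank 2 (τ₁ ≠ τ₂): C₂ = C_in[1 − (τ₁ e^(−t/τ₁) − τ₂ e^(−t/τ₂))/(τ₁ − τ₂)].
At t = 40.1: e^(−t/τ₁) = 0.34167, e^(−t/τ₂) = 0.10890.
C₂ = 0.406·[1 − (37.340·0.34167 − 18.085·0.10890)/(19.255)] = 0.406·0.43970 = 0.17852 mol/L.

0.179 mol/L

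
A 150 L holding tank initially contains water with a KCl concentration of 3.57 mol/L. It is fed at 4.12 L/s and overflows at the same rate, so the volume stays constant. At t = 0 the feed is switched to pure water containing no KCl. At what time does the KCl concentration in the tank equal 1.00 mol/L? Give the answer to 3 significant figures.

Mass balance on the solute (V constant): V dC/dt = Q(C_in − C), so τ = V/Q = 36.408 s.
C(t) = C_in + (C₀ − C_in) e^(−t/τ). Set C = 1.00 and solve for t:
e^(−t/τ) = (C − C_in)/(C₀ − C_in) = (1.00 − 0)/(3.57 − 0) = 0.28011
t = −τ ln(…) = 36.408 × 1.2726 = 46.331 s.

46.3 s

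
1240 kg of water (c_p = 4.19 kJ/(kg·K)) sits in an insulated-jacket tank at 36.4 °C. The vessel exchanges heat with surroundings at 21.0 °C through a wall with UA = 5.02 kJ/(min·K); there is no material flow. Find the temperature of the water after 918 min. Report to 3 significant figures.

27.3 °C

Heat balance on the well-mixed liquid: M c_p dT/dt = −UA(T − T_amb).
dT/dt = (T_ss − T)/τ with T_ss = T_amb = 21.000 °C, τ = M c_p/UA = 1240·4.19/5.02 = 1035.0 min.
Integrating: T(t) = T_ss + (T₀ − T_ss) e^(−t/τ).
T(918) = 21.000 + (15.400)·0.41190 = 27.343 °C.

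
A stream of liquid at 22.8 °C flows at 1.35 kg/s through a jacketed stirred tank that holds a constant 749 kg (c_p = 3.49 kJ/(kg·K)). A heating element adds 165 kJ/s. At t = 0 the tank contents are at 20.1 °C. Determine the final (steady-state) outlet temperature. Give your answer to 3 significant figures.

57.8 °C

Heat balance on the well-mixed liquid: M c_p dT/dt = ṁ c_p (T_in − T) + 165.
At steady state dT/dt = 0 ⇒ T_ss = T_in + Q̇/(ṁ c_p) = 22.8 + 165/(1.35·3.49) = 57.821 °C.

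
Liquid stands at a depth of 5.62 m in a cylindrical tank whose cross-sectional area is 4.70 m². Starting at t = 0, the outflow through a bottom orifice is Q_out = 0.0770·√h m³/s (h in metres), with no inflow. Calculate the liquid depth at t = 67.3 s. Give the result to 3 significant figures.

Accumulation of liquid (constant cross-section A): A dh/dt = −0.0770 √h.
This is separable: 2 d(√h)/dt = −0.0770/A, so √h = √h₀ − (0.0770/(2A)) t.
√h = √5.62 − 0.0770·67.3/(2·4.70) = 2.3707 − 0.55129 = 1.8194.
h = 1.8194² = 3.3101 m.

3.31 m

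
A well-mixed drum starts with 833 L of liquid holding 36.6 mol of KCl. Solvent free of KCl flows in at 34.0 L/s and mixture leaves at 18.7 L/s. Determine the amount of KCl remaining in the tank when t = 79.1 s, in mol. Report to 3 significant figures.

Total volume: dV/dt = Q_in − Q_out = 15.300 L/s, so V(t) = 833 + 15.300 t and V(79.1) = 2043.2 L.
No KCl enters, so dm/dt = −Q_out · (m/V).
Separate: dm/m = −Q_out dt/V(t) ⇒ ln(m/m₀) = −(Q_out/(Q_in−Q_out)) ln(V/V₀).
m = m₀ (V₀/V)^(Q_out/(Q_in−Q_out)) = 36.6 × (833/2043.2)^(1.2222) = 12.224 mol.

12.2 mol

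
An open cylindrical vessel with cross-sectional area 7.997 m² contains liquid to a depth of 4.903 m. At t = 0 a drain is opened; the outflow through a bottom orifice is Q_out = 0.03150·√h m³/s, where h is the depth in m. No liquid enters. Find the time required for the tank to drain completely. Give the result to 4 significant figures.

Accumulation of liquid (constant cross-section A): A dh/dt = −0.03150 √h.
Separate and integrate: 2(√h − √h₀) = −(0.03150/A) t.
Set h = 0: 2√h₀ = (0.03150/A) t_empty ⇒ t_empty = 2A√h₀/0.03150.
t_empty = 2·7.997·√4.903/0.03150 = 15.9940·2.21427/0.03150 = 1124.29 s.

1124 s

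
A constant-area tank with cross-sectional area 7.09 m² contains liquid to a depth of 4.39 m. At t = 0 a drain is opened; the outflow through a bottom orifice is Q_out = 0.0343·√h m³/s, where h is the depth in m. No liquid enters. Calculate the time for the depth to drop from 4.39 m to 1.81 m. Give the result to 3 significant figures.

310 s

Mass balance (ρ constant): A dh/dt = −0.0343 √h.
This is separable: 2 d(√h)/dt = −0.0343/A, so √h = √h₀ − (0.0343/(2A)) t.
t = 2A(√h₀ − √h)/0.0343 = 2·7.09·(√4.39 − √1.81)/0.0343
  = 14.180 × (2.0952 − 1.3454) / 0.0343 = 310.00 s.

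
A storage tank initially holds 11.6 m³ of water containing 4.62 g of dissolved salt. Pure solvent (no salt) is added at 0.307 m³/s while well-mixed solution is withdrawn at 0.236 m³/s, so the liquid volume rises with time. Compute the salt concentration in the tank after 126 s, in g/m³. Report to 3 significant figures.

0.0336 g/m³

Let m(t) be the amount of salt. Volume: V(t) = V₀ + (Q_in − Q_out) t = 11.6 + 0.071000 t; V(126) = 20.546 m³.
No salt enters, so dm/dt = −Q_out · (m/V).
dm/m = −Q_out dt/(V₀ + 0.071000 t); integrating gives ln(m/m₀) = −(Q_out/(Q_in−Q_out)) ln(V/V₀).
m = m₀ (V₀/V)^(Q_out/(Q_in−Q_out)) = 4.62 × (11.6/20.546)^(3.3239) = 0.69089 g.
C = m/V = 0.69089/20.546 = 0.033626 g/m³.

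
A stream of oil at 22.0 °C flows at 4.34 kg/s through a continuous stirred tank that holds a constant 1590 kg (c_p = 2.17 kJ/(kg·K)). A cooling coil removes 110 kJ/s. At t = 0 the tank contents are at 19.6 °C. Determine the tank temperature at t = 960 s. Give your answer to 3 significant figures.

First-law balance (no shaft work): M c_p dT/dt = ṁ c_p (T_in − T) − 110.
τ = M/ṁ = 366.36 s; T_ss = T_in − Q̇/(ṁ c_p) = 22.0 − 110/(4.34·2.17) = 10.320 °C.
T approaches T_ss exponentially: T(t) = T_ss + (T₀ − T_ss) e^(−t/τ).
T(960) = 10.320 + (9.2800)·e^(−960/366.36) = 10.320 + (9.2800)·0.072775 = 10.995 °C.

11.0 °C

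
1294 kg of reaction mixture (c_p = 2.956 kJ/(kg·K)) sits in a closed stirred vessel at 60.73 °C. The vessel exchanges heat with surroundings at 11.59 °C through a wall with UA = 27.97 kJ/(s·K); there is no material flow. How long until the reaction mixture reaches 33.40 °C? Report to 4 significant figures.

111.1 s

M c_p dT/dt = −UA(T − T_amb).
τ = M c_p/UA = 136.756 s; T_ss = T_amb = 11.5900 °C.
T(t) = T_ss + (T₀ − T_ss)e^(−t/τ); set T = 33.40:
t = −τ ln[(T − T_ss)/(T₀ − T_ss)] = −136.756 · ln(0.443834) = 111.088 s.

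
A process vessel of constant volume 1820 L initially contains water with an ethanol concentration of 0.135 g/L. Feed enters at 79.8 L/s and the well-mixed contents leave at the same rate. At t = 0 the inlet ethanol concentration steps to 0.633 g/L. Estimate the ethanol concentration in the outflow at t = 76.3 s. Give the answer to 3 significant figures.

Species balance on the tank: V dC/dt = Q(C_in − C).
So dC/dt = (C_in − C)/τ with τ = V/Q = 1820/79.8 = 22.807 s.
Solution: C(t) = C_in + (C₀ − C_in) e^(−t/τ).
C(76.3) = 0.633 + (0.135 − 0.633)·e^(−76.3/22.807) = 0.633 + (-0.49800)·0.035244 = 0.61545 g/L.

0.615 g/L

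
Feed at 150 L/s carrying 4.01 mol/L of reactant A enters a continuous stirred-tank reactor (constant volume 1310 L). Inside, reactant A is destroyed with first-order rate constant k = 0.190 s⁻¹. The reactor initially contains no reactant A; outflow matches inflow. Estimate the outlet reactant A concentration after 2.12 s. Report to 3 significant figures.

0.717 mol/L

Accumulation = in − out − consumed: V dC/dt = Q C_in − Q C − k V C.
dC/dt = (Q/V) C_in − (Q/V + k) C; effective rate a = Q/V + k = 0.11450 + 0.190 = 0.30450 s⁻¹.
C_ss = Q C_in/(Q + kV) = 1.5079 mol/L; C(t) = C_ss + (C₀ − C_ss) e^(−a t).
C(2.12) = 1.5079 + (-1.5079)·e^(−0.30450·2.12) = 1.5079 + (-1.5079)·0.52438 = 0.71719 mol/L.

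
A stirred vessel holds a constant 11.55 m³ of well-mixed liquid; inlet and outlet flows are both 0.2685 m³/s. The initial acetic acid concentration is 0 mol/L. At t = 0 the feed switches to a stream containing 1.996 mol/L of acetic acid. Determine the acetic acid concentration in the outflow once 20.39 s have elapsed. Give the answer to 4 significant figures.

0.7535 mol/L

Transient balance on the dissolved component: V dC/dt = Q(C_in − C).
So dC/dt = (C_in − C)/τ with τ = V/Q = 11.55/0.2685 = 43.0168 s.
This is linear first-order; C(t) = C_in + (C₀ − C_in) e^(−t/τ).
C(20.39) = 1.996 + (0 − 1.996)·e^(−20.39/43.0168) = 1.996 + (-1.99600)·0.622506 = 0.753477 mol/L.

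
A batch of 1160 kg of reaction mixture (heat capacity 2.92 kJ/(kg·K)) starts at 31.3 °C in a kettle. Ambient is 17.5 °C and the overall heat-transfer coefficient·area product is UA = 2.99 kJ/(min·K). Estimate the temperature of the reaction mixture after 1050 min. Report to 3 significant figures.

Lumped-capacitance energy balance: M c_p dT/dt = UA(T_amb − T).
dT/dt = (T_ss − T)/τ with T_ss = T_amb = 17.500 °C, τ = M c_p/UA = 1160·2.92/2.99 = 1132.8 min.
Integrating: T(t) = T_ss + (T₀ − T_ss) e^(−t/τ).
T(1050) = 17.500 + (13.800)·0.39579 = 22.962 °C.

23.0 °C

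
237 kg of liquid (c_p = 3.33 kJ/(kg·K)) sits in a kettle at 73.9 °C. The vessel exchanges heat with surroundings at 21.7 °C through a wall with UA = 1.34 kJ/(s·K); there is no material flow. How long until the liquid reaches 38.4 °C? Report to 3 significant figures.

Lumped-capacitance energy balance: M c_p dT/dt = UA(T_amb − T).
τ = M c_p/UA = 588.96 s; T_ss = T_amb = 21.700 °C.
T(t) = T_ss + (T₀ − T_ss)e^(−t/τ); set T = 38.4:
t = −τ ln[(T − T_ss)/(T₀ − T_ss)] = −588.96 · ln(0.31992) = 671.23 s.

671 s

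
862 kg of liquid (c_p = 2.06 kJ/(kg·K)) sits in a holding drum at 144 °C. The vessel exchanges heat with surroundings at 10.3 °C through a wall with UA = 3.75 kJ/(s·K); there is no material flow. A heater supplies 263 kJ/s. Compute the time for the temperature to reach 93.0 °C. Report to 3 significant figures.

Lumped-capacitance energy balance: M c_p dT/dt = UA(T_amb − T) + Q̇.
τ = M c_p/UA = 473.53 s; T_ss = T_amb + Q̇/UA = 10.3 + 263/3.75 = 80.433 °C.
T(t) = T_ss + (T₀ − T_ss)e^(−t/τ); set T = 93.0:
t = −τ ln[(T − T_ss)/(T₀ − T_ss)] = −473.53 · ln(0.19769) = 767.60 s.

768 s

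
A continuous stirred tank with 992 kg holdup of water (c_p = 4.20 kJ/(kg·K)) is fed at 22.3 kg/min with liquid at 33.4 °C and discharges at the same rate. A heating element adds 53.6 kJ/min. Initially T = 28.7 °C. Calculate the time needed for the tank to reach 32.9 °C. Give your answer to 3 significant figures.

70.8 min

M c_p dT/dt = ṁ c_p (T_in − T) + Q̇.
τ = M/ṁ = 44.484 min; T_ss = T_in + Q̇/(ṁ c_p) = 33.972 °C.
T(t) = T_ss + (T₀ − T_ss) e^(−t/τ). Set T = 32.9:
e^(−t/τ) = (32.9 − 33.972)/(28.7 − 33.972) = 0.20338
t = −44.484 · ln(0.20338) = 70.849 min.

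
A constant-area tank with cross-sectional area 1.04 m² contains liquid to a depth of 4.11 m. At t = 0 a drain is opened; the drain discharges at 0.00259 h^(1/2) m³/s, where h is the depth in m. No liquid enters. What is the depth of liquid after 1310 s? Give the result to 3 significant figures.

0.157 m

Unsteady balance on liquid volume: A dh/dt = −0.00259 √h.
∫ h^(−1/2) dh = −(0.00259/A) ∫ dt, giving 2√h = 2√h₀ − (0.00259/A) t.
√h = √4.11 − 0.00259·1310/(2·1.04) = 2.0273 − 1.6312 = 0.39611.
h = 0.39611² = 0.15690 m.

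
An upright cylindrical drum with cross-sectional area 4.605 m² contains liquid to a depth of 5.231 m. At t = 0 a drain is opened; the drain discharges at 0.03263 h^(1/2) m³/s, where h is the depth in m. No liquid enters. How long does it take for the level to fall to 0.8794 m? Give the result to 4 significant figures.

380.9 s

A dh/dt = −Q_out = −0.03263 √h.
This is separable: 2 d(√h)/dt = −0.03263/A, so √h = √h₀ − (0.03263/(2A)) t.
t = 2A(√h₀ − √h)/0.03263 = 2·4.605·(√5.231 − √0.8794)/0.03263
  = 9.21000 × (2.28714 − 0.937763) / 0.03263 = 380.869 s.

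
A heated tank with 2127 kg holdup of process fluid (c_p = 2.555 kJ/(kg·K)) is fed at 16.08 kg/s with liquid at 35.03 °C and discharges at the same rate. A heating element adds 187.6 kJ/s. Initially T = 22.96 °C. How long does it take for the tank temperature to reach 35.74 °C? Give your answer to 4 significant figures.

193.4 s

Unsteady energy balance on the tank contents: M c_p dT/dt = ṁ c_p (T_in − T) + 187.6.
τ = M/ṁ = 132.276 s; T_ss = T_in + Q̇/(ṁ c_p) = 39.5962 °C.
T(t) = T_ss + (T₀ − T_ss) e^(−t/τ). Set T = 35.74:
e^(−t/τ) = (35.74 − 39.5962)/(22.96 − 39.5962) = 0.231796
t = −132.276 · ln(0.231796) = 193.374 s.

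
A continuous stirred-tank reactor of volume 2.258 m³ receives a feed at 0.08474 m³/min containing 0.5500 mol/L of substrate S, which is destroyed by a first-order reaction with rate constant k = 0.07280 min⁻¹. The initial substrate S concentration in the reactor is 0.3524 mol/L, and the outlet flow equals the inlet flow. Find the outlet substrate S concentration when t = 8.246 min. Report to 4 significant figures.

V dC/dt = Q(C_in − C) − k V C.
dC/dt = (Q/V) C_in − (Q/V + k) C; effective rate a = Q/V + k = 0.0375288 + 0.07280 = 0.110329 min⁻¹.
C_ss = Q C_in/(Q + kV) = 0.187085 mol/L; C(t) = C_ss + (C₀ − C_ss) e^(−a t).
C(8.246) = 0.187085 + (0.165315)·e^(−0.110329·8.246) = 0.187085 + (0.165315)·0.402616 = 0.253643 mol/L.

0.2536 mol/L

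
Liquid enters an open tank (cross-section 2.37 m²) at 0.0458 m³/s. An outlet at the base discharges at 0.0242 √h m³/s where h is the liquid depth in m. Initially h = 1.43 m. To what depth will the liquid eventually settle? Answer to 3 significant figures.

A dh/dt = Q_in − 0.0242 √h. Steady state requires inflow = outflow:
Q_in = 0.0242 √h_ss ⇒ √h_ss = 0.0458/0.0242 = 1.8926.
h_ss = 1.8926² = 3.5818 m. (Since h₀ = 1.43 m < h_ss, the level will rise toward this value.)

3.58 m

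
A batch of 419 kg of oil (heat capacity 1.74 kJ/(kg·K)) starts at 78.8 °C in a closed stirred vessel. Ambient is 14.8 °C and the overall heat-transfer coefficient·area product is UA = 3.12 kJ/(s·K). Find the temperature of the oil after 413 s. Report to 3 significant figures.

Energy balance: M c_p dT/dt = −UA(T − T_amb).
dT/dt = (T_ss − T)/τ with T_ss = T_amb = 14.800 °C, τ = M c_p/UA = 419·1.74/3.12 = 233.67 s.
Solution: T(t) = T_ss + (T₀ − T_ss) e^(−t/τ).
T(413) = 14.800 + (64.000)·0.17077 = 25.729 °C.

25.7 °C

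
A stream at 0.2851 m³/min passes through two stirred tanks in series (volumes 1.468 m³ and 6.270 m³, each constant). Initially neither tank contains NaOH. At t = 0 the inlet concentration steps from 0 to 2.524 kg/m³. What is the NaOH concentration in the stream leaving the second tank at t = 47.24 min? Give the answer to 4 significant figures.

2.139 kg/m³

Species balance on tank i: dCᵢ/dt = (Cᵢ₋₁ − Cᵢ)/τᵢ with τᵢ = Vᵢ/Q.
τ₁ = 1.468/0.2851 = 5.14907 min; τ₂ = 6.270/0.2851 = 21.9923 min.
Solving the cascade with C₁(0)=C₂(0)=0 gives C₂(t) = C_in[1 − (τ₁ e^(−t/τ₁) − τ₂ e^(−t/τ₂))/(τ₁ − τ₂)].
At t = 47.24: e^(−t/τ₁) = 0.000103652, e^(−t/τ₂) = 0.116714.
C₂ = 2.524·[1 − (5.14907·0.000103652 − 21.9923·0.116714)/(-16.8432)] = 2.524·0.847637 = 2.13944 kg/m³.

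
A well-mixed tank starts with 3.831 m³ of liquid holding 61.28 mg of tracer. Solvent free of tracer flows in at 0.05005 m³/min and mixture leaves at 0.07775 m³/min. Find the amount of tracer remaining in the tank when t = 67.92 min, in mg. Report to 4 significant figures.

Let m(t) be the amount of tracer. Volume: V(t) = V₀ + (Q_in − Q_out) t = 3.831 − 0.0277000 t; V(67.92) = 1.94962 m³.
Solute balance: dm/dt = 0 − Q_out C = −Q_out m/V(t).
dm/m = −Q_out dt/(V₀ − 0.0277000 t); integrating gives ln(m/m₀) = −(Q_out/(Q_in−Q_out)) ln(V/V₀).
m = m₀ (V₀/V)^(Q_out/(Q_in−Q_out)) = 61.28 × (3.831/1.94962)^(-2.80686) = 9.20216 mg.

9.202 mg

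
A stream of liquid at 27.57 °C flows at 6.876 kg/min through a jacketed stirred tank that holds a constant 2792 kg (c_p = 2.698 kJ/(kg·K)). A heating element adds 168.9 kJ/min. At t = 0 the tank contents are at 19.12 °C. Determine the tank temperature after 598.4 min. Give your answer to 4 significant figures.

Heat balance on the well-mixed liquid: M c_p dT/dt = ṁ c_p (T_in − T) + 168.9.
τ = M/ṁ = 406.050 min; T_ss = T_in + Q̇/(ṁ c_p) = 27.57 + 168.9/(6.876·2.698) = 36.6744 °C.
Integrating: T(t) = T_ss + (T₀ − T_ss) e^(−t/τ).
T(598.4) = 36.6744 + (-17.5544)·e^(−598.4/406.050) = 36.6744 + (-17.5544)·0.229074 = 32.6532 °C.

32.65 °C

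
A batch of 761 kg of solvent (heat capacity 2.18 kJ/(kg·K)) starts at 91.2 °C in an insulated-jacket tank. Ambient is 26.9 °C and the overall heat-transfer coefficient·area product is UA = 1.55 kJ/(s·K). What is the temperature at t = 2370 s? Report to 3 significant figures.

33.9 °C

M c_p dT/dt = −UA(T − T_amb).
dT/dt = (T_ss − T)/τ with T_ss = T_amb = 26.900 °C, τ = M c_p/UA = 761·2.18/1.55 = 1070.3 s.
This is linear first-order; T(t) = T_ss + (T₀ − T_ss) e^(−t/τ).
T(2370) = 26.900 + (64.300)·0.10923 = 33.923 °C.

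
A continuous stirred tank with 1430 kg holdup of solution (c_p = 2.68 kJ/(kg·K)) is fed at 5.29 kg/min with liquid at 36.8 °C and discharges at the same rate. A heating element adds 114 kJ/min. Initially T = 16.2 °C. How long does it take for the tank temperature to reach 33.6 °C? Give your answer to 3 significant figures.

253 min

M c_p dT/dt = ṁ c_p (T_in − T) + Q̇.
τ = M/ṁ = 270.32 min; T_ss = T_in + Q̇/(ṁ c_p) = 44.841 °C.
T(t) = T_ss + (T₀ − T_ss) e^(−t/τ). Set T = 33.6:
e^(−t/τ) = (33.6 − 44.841)/(16.2 − 44.841) = 0.39248
t = −270.32 · ln(0.39248) = 252.82 min.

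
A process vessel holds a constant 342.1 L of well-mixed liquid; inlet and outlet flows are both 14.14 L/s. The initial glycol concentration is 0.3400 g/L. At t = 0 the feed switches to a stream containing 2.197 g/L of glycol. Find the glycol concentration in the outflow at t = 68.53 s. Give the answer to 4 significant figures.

2.088 g/L

Species balance on the tank: V dC/dt = Q(C_in − C).
Time constant τ = V/Q = 342.1/14.14 = 24.1938 s.
Integrating: C(t) = C_in + (C₀ − C_in) e^(−t/τ).
C(68.53) = 2.197 + (0.3400 − 2.197)·e^(−68.53/24.1938) = 2.197 + (-1.85700)·0.0588628 = 2.08769 g/L.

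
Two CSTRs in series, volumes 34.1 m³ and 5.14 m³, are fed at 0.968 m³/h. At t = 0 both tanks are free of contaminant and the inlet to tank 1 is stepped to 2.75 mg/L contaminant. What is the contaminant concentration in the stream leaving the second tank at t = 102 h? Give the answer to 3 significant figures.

Species balance on tank i: dCᵢ/dt = (Cᵢ₋₁ − Cᵢ)/τᵢ with τᵢ = Vᵢ/Q.
τ₁ = 34.1/0.968 = 35.227 h; τ₂ = 5.14/0.968 = 5.3099 h.
Solving the cascade with C₁(0)=C₂(0)=0 gives C₂(t) = C_in[1 − (τ₁ e^(−t/τ₁) − τ₂ e^(−t/τ₂))/(τ₁ − τ₂)].
At t = 102: e^(−t/τ₁) = 0.055272, e^(−t/τ₂) = 4.5445e-09.
C₂ = 2.75·[1 − (35.227·0.055272 − 5.3099·4.5445e-09)/(29.917)] = 2.75·0.93492 = 2.5710 mg/L.

2.57 mg/L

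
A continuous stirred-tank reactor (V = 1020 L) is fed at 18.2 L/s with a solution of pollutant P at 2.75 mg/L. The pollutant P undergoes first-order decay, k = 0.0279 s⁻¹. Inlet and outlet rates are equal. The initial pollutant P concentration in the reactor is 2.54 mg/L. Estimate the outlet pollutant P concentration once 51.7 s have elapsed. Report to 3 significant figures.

Accumulation = in − out − consumed: V dC/dt = Q C_in − Q C − k V C.
This is linear with rate a = Q/V + k = 0.045743 s⁻¹.
C_ss = Q C_in/(Q + kV) = 1.0727 mg/L; C(t) = C_ss + (C₀ − C_ss) e^(−a t).
C(51.7) = 1.0727 + (1.4673)·e^(−0.045743·51.7) = 1.0727 + (1.4673)·0.093957 = 1.2106 mg/L.

1.21 mg/L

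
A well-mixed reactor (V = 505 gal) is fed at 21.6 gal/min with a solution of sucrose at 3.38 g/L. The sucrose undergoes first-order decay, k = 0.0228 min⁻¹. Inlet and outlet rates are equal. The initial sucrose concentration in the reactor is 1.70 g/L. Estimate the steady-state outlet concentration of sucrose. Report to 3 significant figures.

2.20 g/L

Species balance: V dC/dt = Q C_in − Q C − k V C.
Steady state (dC/dt = 0): C_ss = Q C_in/(Q + kV) = C_in/(1 + kV/Q).
C_ss = 21.6·3.38/(21.6 + 0.0228·505) = 73.008/33.114 = 2.2047 g/L.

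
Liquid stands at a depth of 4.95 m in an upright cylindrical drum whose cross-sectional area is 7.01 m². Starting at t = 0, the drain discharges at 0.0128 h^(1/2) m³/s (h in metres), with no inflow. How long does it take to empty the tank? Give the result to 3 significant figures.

2440 s

Unsteady balance on liquid volume: A dh/dt = −0.0128 √h.
∫ h^(−1/2) dh = −(0.0128/A) ∫ dt, giving 2√h = 2√h₀ − (0.0128/A) t.
Set h = 0: 2√h₀ = (0.0128/A) t_empty ⇒ t_empty = 2A√h₀/0.0128.
t_empty = 2·7.01·√4.95/0.0128 = 14.020·2.2249/0.0128 = 2436.9 s.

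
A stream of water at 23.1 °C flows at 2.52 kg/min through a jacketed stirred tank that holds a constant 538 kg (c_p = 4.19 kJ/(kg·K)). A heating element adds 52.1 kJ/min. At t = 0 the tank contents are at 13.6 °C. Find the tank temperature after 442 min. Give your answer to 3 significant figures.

26.2 °C

Energy balance: M c_p dT/dt = ṁ c_p (T_in − T) + 52.1.
τ = M/ṁ = 213.49 min; T_ss = T_in + Q̇/(ṁ c_p) = 23.1 + 52.1/(2.52·4.19) = 28.034 °C.
T approaches T_ss exponentially: T(t) = T_ss + (T₀ − T_ss) e^(−t/τ).
T(442) = 28.034 + (-14.434)·e^(−442/213.49) = 28.034 + (-14.434)·0.12614 = 26.213 °C.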